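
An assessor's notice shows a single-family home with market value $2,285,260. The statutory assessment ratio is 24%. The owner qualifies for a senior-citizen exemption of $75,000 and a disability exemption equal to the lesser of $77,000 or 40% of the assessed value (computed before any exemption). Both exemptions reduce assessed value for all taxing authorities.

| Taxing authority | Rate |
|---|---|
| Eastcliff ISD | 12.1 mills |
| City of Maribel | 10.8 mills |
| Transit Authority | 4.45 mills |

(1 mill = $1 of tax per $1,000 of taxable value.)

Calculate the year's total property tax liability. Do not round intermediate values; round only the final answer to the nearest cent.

$10,843.25

Assessed value = $2,285,260 × 0.24 = $548,462.4
Disability exemption = min($77,000, 40% × $548,462.4) = min($77,000, $219,384.96) = $77,000 (dollar cap binds)
Taxable value = $548,462.4 − $75,000 − $77,000 = $396,462.4
Eastcliff ISD: $396,462.4 × 0.0121 = $4,797.19504
City of Maribel: $396,462.4 × 0.0108 = $4,281.79392
Transit Authority: $396,462.4 × 0.00445 = $1,764.25768
Total = $10,843.24664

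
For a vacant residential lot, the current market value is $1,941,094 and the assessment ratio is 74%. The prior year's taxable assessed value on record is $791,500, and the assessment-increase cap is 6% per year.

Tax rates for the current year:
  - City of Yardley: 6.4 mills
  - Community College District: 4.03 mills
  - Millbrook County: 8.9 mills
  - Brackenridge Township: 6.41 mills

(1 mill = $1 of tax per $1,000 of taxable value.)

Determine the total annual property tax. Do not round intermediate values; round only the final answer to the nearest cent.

$21,595.60

Uncapped assessed value = $1,941,094 × 0.74 = $1,436,409.56
Cap limit = $791,500 × 1.06 = $838,990
Taxable assessed value = min($1,436,409.56, $838,990) = $838,990 (cap binds)
City of Yardley: $838,990 × 0.0064 = $5,369.536
Community College District: $838,990 × 0.00403 = $3,381.1297
Millbrook County: $838,990 × 0.0089 = $7,467.011
Brackenridge Township: $838,990 × 0.00641 = $5,377.9259
Total = $21,595.6026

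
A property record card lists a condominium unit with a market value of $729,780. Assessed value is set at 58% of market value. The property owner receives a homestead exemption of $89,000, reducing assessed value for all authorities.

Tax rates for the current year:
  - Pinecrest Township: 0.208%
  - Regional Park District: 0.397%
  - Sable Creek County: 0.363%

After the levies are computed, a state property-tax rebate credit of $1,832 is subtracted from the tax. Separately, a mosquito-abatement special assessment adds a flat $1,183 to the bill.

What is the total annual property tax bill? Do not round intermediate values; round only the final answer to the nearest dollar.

$2,587

Assessed value = $729,780 × 0.58 = $423,272.4
Taxable value = $423,272.4 − $89,000 = $334,272.4
Pinecrest Township: $334,272.4 × 0.00208 = $695.286592
Regional Park District: $334,272.4 × 0.00397 = $1,327.061428
Sable Creek County: $334,272.4 × 0.00363 = $1,213.408812
Levies subtotal = $3,235.756832
After credit = $3,235.756832 − $1,832 = $1,403.756832
Total = $1,403.756832 + $1,183 = $2,586.756832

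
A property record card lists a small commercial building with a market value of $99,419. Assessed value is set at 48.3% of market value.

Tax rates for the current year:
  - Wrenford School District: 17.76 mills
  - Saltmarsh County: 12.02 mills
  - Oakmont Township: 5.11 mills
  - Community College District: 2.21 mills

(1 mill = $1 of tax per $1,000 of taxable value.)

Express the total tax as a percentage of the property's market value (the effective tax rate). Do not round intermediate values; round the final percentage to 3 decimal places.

Assessed value = $99,419 × 0.483 = $48,019.377
Wrenford School District: $48,019.377 × 0.01776 = $852.82413552
Saltmarsh County: $48,019.377 × 0.01202 = $577.19291154
Oakmont Township: $48,019.377 × 0.00511 = $245.37901647
Community College District: $48,019.377 × 0.00221 = $106.12282317
Total tax = $1,781.5188867
Effective rate = $1,781.5188867 ÷ $99,419 = 1.792% of market value

1.792%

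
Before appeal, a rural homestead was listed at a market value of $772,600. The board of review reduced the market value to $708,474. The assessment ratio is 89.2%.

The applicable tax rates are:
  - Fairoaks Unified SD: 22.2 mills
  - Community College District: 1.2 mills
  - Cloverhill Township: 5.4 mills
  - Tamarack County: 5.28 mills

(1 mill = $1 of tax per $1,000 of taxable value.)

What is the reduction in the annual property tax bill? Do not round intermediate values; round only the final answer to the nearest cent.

$1,949.39

Old assessed value = $772,600 × 0.892 = $689,159.2
New assessed value = $708,474 × 0.892 = $631,958.808
Combined rate = 0.0222 + 0.0012 + 0.0054 + 0.00528 = 0.03408
Old tax = $689,159.2 × 0.03408 = $23,486.545536
New tax = $631,958.808 × 0.03408 = $21,537.15617664
Reduction = $23,486.545536 − $21,537.15617664 = $1,949.38935936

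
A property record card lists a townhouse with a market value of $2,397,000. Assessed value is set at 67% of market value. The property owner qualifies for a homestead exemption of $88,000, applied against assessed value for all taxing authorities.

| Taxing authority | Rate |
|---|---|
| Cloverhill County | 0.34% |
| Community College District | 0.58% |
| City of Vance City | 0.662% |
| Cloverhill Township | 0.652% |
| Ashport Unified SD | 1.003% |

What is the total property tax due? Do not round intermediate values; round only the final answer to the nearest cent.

Assessed value = $2,397,000 × 0.67 = $1,605,990
Taxable value = $1,605,990 − $88,000 = $1,517,990
Cloverhill County: $1,517,990 × 0.0034 = $5,161.166
Community College District: $1,517,990 × 0.0058 = $8,804.342
City of Vance City: $1,517,990 × 0.00662 = $10,049.0938
Cloverhill Township: $1,517,990 × 0.00652 = $9,897.2948
Ashport Unified SD: $1,517,990 × 0.01003 = $15,225.4397
Total = $5,161.166 + $8,804.342 + $10,049.0938 + $9,897.2948 + $15,225.4397 = $49,137.3363

$49,137.34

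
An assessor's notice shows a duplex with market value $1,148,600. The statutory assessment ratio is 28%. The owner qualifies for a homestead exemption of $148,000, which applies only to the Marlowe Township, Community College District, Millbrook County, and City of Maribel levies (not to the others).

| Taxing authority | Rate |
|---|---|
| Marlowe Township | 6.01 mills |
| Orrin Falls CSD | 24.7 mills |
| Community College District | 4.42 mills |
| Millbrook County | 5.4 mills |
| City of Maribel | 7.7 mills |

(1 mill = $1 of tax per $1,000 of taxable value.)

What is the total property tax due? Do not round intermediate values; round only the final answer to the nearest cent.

$12,028.71

Assessed value = $1,148,600 × 0.28 = $321,608
Marlowe Township: ($321,608 − $148,000) × 0.00601 = $173,608 × 0.00601 = $1,043.38408
Orrin Falls CSD: $321,608 × 0.0247 = $7,943.7176
Community College District: ($321,608 − $148,000) × 0.00442 = $173,608 × 0.00442 = $767.34736
Millbrook County: ($321,608 − $148,000) × 0.0054 = $173,608 × 0.0054 = $937.4832
City of Maribel: ($321,608 − $148,000) × 0.0077 = $173,608 × 0.0077 = $1,336.7816
Total = $12,028.71384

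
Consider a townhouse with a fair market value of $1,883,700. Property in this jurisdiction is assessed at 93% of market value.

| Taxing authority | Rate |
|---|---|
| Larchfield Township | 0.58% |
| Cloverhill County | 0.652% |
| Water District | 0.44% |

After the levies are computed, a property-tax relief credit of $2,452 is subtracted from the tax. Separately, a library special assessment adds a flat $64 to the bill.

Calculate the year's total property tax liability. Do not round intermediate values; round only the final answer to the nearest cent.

$26,902.78

Assessed value = $1,883,700 × 0.93 = $1,751,841
Larchfield Township: $1,751,841 × 0.0058 = $10,160.6778
Cloverhill County: $1,751,841 × 0.00652 = $11,422.00332
Water District: $1,751,841 × 0.0044 = $7,708.1004
Levies subtotal = $29,290.78152
After credit = $29,290.78152 − $2,452 = $26,838.78152
Total = $26,838.78152 + $64 = $26,902.78152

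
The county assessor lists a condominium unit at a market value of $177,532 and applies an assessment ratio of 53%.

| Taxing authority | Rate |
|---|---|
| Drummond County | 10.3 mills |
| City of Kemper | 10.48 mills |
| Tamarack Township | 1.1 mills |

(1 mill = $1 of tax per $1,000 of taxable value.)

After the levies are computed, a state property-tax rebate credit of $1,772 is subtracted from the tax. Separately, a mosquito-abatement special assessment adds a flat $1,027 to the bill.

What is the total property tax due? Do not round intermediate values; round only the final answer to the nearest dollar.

Assessed value = $177,532 × 0.53 = $94,091.96
Drummond County: $94,091.96 × 0.0103 = $969.147188
City of Kemper: $94,091.96 × 0.01048 = $986.0837408
Tamarack Township: $94,091.96 × 0.0011 = $103.501156
Levies subtotal = $2,058.7320848
After credit = $2,058.7320848 − $1,772 = $286.7320848
Total = $286.7320848 + $1,027 = $1,313.7320848

$1,314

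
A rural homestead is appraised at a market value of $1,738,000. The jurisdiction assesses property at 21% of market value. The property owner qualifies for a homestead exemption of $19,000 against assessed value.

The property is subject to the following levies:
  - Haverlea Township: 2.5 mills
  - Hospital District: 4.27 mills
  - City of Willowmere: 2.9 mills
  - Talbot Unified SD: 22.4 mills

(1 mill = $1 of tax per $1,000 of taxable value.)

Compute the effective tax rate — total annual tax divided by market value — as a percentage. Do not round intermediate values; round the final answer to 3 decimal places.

0.638%

Assessed value = $1,738,000 × 0.21 = $364,980
Taxable value = $364,980 − $19,000 = $345,980
Haverlea Township: $345,980 × 0.0025 = $864.95
Hospital District: $345,980 × 0.00427 = $1,477.3346
City of Willowmere: $345,980 × 0.0029 = $1,003.342
Talbot Unified SD: $345,980 × 0.0224 = $7,749.952
Total tax = $11,095.5786
Effective rate = $11,095.5786 ÷ $1,738,000 = 0.638% of market value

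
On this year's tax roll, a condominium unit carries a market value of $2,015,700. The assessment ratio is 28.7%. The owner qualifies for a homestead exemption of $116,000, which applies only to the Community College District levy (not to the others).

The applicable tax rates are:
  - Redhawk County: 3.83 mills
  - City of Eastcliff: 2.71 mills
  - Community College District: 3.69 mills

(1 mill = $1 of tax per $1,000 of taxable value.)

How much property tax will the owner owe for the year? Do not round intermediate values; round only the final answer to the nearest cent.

$5,490.08

Assessed value = $2,015,700 × 0.287 = $578,505.9
Redhawk County: $578,505.9 × 0.00383 = $2,215.677597
City of Eastcliff: $578,505.9 × 0.00271 = $1,567.750989
Community College District: ($578,505.9 − $116,000) × 0.00369 = $462,505.9 × 0.00369 = $1,706.646771
Total = $5,490.075357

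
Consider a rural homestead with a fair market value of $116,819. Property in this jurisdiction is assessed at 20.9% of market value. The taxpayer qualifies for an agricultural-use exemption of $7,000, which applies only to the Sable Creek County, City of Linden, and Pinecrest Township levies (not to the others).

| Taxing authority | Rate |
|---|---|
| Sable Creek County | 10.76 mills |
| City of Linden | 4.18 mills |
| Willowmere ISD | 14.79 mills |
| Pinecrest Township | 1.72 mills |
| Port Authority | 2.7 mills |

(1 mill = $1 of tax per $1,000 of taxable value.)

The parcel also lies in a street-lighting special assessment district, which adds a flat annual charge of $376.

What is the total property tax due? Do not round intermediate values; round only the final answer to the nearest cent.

$1,093.16

Assessed value = $116,819 × 0.209 = $24,415.171
Sable Creek County: ($24,415.171 − $7,000) × 0.01076 = $17,415.171 × 0.01076 = $187.38723996
City of Linden: ($24,415.171 − $7,000) × 0.00418 = $17,415.171 × 0.00418 = $72.79541478
Willowmere ISD: $24,415.171 × 0.01479 = $361.10037909
Pinecrest Township: ($24,415.171 − $7,000) × 0.00172 = $17,415.171 × 0.00172 = $29.95409412
Port Authority: $24,415.171 × 0.0027 = $65.9209617
Levies subtotal = $717.15808965
Total = $717.15808965 + $376 = $1,093.15808965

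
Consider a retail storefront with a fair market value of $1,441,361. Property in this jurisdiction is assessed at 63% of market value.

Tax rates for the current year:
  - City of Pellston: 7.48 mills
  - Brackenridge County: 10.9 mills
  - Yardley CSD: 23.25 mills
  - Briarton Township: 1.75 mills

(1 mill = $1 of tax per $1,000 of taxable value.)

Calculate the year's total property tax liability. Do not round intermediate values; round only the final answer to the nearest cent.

$39,391.53

Assessed value = $1,441,361 × 0.63 = $908,057.43
City of Pellston: $908,057.43 × 0.00748 = $6,792.2695764
Brackenridge County: $908,057.43 × 0.0109 = $9,897.825987
Yardley CSD: $908,057.43 × 0.02325 = $21,112.3352475
Briarton Township: $908,057.43 × 0.00175 = $1,589.1005025
Total = $6,792.2695764 + $9,897.825987 + $21,112.3352475 + $1,589.1005025 = $39,391.5313134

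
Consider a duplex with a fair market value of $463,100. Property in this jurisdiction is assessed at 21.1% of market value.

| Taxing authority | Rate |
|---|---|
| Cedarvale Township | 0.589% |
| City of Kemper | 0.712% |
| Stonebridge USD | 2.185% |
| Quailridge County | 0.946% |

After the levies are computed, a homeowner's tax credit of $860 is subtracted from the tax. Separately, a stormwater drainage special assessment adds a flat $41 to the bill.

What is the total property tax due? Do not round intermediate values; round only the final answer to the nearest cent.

$3,511.69

Assessed value = $463,100 × 0.211 = $97,714.1
Cedarvale Township: $97,714.1 × 0.00589 = $575.536049
City of Kemper: $97,714.1 × 0.00712 = $695.724392
Stonebridge USD: $97,714.1 × 0.02185 = $2,135.053085
Quailridge County: $97,714.1 × 0.00946 = $924.375386
Levies subtotal = $4,330.688912
After credit = $4,330.688912 − $860 = $3,470.688912
Total = $3,470.688912 + $41 = $3,511.688912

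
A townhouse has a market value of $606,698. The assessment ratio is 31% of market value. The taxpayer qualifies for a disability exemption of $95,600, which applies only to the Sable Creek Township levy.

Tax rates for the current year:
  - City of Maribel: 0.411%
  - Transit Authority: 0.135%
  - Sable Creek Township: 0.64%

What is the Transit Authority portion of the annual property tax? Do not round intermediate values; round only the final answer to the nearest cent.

$253.90

Assessed value = $606,698 × 0.31 = $188,076.38
Transit Authority taxable value = $188,076.38 (exemption does not apply)
Transit Authority levy = $188,076.38 × 0.00135 = $253.903113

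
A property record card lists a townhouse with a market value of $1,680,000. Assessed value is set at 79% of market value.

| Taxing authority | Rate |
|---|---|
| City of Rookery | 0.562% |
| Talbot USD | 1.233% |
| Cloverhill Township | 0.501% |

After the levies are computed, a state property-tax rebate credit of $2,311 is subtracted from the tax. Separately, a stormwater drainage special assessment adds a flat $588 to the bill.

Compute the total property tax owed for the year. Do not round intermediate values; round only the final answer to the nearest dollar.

Assessed value = $1,680,000 × 0.79 = $1,327,200
City of Rookery: $1,327,200 × 0.00562 = $7,458.864
Talbot USD: $1,327,200 × 0.01233 = $16,364.376
Cloverhill Township: $1,327,200 × 0.00501 = $6,649.272
Levies subtotal = $30,472.512
After credit = $30,472.512 − $2,311 = $28,161.512
Total = $28,161.512 + $588 = $28,749.512

$28,750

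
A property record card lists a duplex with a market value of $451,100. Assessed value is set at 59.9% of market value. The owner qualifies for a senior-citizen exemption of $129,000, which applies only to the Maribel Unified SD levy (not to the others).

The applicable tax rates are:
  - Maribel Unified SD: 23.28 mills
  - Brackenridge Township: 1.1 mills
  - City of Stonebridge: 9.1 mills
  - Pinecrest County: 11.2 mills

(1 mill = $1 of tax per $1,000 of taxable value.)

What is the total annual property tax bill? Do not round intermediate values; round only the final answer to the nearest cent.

Assessed value = $451,100 × 0.599 = $270,208.9
Maribel Unified SD: ($270,208.9 − $129,000) × 0.02328 = $141,208.9 × 0.02328 = $3,287.343192
Brackenridge Township: $270,208.9 × 0.0011 = $297.22979
City of Stonebridge: $270,208.9 × 0.0091 = $2,458.90099
Pinecrest County: $270,208.9 × 0.0112 = $3,026.33968
Total = $9,069.813652

$9,069.81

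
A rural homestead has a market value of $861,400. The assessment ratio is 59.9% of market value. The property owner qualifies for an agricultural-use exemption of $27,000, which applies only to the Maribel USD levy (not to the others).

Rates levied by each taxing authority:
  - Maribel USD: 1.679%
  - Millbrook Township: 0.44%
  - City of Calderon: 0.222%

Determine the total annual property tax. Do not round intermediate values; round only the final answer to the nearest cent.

Assessed value = $861,400 × 0.599 = $515,978.6
Maribel USD: ($515,978.6 − $27,000) × 0.01679 = $488,978.6 × 0.01679 = $8,209.950694
Millbrook Township: $515,978.6 × 0.0044 = $2,270.30584
City of Calderon: $515,978.6 × 0.00222 = $1,145.472492
Total = $11,625.729026

$11,625.73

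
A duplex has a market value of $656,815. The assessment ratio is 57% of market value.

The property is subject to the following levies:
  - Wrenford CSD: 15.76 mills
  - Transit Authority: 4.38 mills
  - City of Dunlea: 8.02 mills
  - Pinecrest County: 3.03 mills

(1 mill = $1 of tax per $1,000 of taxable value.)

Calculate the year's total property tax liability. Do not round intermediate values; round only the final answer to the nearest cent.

$11,677.05

Assessed value = $656,815 × 0.57 = $374,384.55
Wrenford CSD: $374,384.55 × 0.01576 = $5,900.300508
Transit Authority: $374,384.55 × 0.00438 = $1,639.804329
City of Dunlea: $374,384.55 × 0.00802 = $3,002.564091
Pinecrest County: $374,384.55 × 0.00303 = $1,134.3851865
Total = $5,900.300508 + $1,639.804329 + $3,002.564091 + $1,134.3851865 = $11,677.0541145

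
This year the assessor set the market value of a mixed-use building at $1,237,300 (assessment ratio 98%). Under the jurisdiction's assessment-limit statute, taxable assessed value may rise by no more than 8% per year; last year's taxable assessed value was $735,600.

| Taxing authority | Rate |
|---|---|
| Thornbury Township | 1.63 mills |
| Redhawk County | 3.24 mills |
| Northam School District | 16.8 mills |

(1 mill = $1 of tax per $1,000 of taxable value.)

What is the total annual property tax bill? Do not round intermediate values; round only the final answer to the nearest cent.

Uncapped assessed value = $1,237,300 × 0.98 = $1,212,554
Cap limit = $735,600 × 1.08 = $794,448
Taxable assessed value = min($1,212,554, $794,448) = $794,448 (cap binds)
Thornbury Township: $794,448 × 0.00163 = $1,294.95024
Redhawk County: $794,448 × 0.00324 = $2,574.01152
Northam School District: $794,448 × 0.0168 = $13,346.7264
Total = $17,215.68816

$17,215.69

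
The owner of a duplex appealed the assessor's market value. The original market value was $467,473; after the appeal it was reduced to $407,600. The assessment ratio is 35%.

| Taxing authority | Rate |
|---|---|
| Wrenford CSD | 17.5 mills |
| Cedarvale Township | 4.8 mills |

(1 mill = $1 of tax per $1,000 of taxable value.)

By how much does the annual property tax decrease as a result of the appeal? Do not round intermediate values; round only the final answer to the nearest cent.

$467.31

Old assessed value = $467,473 × 0.35 = $163,615.55
New assessed value = $407,600 × 0.35 = $142,660
Combined rate = 0.0175 + 0.0048 = 0.0223
Old tax = $163,615.55 × 0.0223 = $3,648.626765
New tax = $142,660 × 0.0223 = $3,181.318
Reduction = $3,648.626765 − $3,181.318 = $467.308765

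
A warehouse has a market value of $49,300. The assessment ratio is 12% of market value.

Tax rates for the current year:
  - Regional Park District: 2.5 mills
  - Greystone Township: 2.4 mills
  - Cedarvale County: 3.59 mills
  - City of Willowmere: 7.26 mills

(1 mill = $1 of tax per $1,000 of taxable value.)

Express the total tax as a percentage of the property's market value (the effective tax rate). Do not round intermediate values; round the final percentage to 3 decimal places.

Assessed value = $49,300 × 0.12 = $5,916
Regional Park District: $5,916 × 0.0025 = $14.79
Greystone Township: $5,916 × 0.0024 = $14.1984
Cedarvale County: $5,916 × 0.00359 = $21.23844
City of Willowmere: $5,916 × 0.00726 = $42.95016
Total tax = $93.177
Effective rate = $93.177 ÷ $49,300 = 0.189% of market value

0.189%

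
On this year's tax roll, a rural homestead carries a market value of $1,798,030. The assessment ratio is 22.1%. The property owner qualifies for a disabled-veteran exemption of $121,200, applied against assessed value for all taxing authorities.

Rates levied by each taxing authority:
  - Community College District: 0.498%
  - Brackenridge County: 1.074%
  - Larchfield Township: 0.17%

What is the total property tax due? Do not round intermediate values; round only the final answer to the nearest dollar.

$4,811

Assessed value = $1,798,030 × 0.221 = $397,364.63
Taxable value = $397,364.63 − $121,200 = $276,164.63
Community College District: $276,164.63 × 0.00498 = $1,375.2998574
Brackenridge County: $276,164.63 × 0.01074 = $2,966.0081262
Larchfield Township: $276,164.63 × 0.0017 = $469.479871
Total = $1,375.2998574 + $2,966.0081262 + $469.479871 = $4,810.7878546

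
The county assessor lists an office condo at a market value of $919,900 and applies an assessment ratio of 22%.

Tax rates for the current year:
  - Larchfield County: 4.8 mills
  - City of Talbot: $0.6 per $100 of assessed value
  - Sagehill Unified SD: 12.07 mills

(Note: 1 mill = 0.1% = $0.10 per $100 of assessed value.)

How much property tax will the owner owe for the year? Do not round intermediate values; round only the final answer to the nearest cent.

Assessed value = $919,900 × 0.22 = $202,378
Larchfield County: $202,378 × 0.0048 = $971.4144
City of Talbot: $202,378 × 0.006 = $1,214.268
Sagehill Unified SD: $202,378 × 0.01207 = $2,442.70246
Total = $4,628.38486

$4,628.38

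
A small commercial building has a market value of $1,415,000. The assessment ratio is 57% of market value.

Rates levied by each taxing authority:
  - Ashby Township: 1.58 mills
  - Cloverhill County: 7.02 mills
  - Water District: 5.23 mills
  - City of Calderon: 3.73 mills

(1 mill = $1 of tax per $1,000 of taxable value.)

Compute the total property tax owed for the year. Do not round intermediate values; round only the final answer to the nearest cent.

Assessed value = $1,415,000 × 0.57 = $806,550
Ashby Township: $806,550 × 0.00158 = $1,274.349
Cloverhill County: $806,550 × 0.00702 = $5,661.981
Water District: $806,550 × 0.00523 = $4,218.2565
City of Calderon: $806,550 × 0.00373 = $3,008.4315
Total = $1,274.349 + $5,661.981 + $4,218.2565 + $3,008.4315 = $14,163.018

$14,163.02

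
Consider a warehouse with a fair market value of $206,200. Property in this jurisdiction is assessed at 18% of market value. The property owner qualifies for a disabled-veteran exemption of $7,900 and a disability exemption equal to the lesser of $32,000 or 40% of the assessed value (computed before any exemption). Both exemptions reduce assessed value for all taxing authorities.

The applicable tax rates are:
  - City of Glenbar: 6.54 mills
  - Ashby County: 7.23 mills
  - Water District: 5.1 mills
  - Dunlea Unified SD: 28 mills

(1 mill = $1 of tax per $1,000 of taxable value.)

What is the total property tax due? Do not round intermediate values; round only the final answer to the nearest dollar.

$674

Assessed value = $206,200 × 0.18 = $37,116
Disability exemption = min($32,000, 40% × $37,116) = min($32,000, $14,846.4) = $14,846.4 (percentage binds)
Taxable value = $37,116 − $7,900 − $14,846.4 = $14,369.6
City of Glenbar: $14,369.6 × 0.00654 = $93.977184
Ashby County: $14,369.6 × 0.00723 = $103.892208
Water District: $14,369.6 × 0.0051 = $73.28496
Dunlea Unified SD: $14,369.6 × 0.028 = $402.3488
Total = $673.503152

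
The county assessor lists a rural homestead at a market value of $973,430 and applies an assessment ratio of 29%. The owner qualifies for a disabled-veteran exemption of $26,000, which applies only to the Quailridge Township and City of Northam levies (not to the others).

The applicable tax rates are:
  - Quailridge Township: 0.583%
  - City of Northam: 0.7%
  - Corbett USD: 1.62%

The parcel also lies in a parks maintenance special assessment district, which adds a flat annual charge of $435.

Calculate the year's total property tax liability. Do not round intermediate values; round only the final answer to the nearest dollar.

Assessed value = $973,430 × 0.29 = $282,294.7
Quailridge Township: ($282,294.7 − $26,000) × 0.00583 = $256,294.7 × 0.00583 = $1,494.198101
City of Northam: ($282,294.7 − $26,000) × 0.007 = $256,294.7 × 0.007 = $1,794.0629
Corbett USD: $282,294.7 × 0.0162 = $4,573.17414
Levies subtotal = $7,861.435141
Total = $7,861.435141 + $435 = $8,296.435141

$8,296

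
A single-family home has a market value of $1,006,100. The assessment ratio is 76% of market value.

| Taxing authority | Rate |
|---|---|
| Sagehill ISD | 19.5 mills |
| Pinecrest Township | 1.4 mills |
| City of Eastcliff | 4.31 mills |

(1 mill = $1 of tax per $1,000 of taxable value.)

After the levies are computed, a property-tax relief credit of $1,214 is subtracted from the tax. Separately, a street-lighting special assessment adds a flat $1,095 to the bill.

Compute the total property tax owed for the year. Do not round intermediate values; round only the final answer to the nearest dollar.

$19,157

Assessed value = $1,006,100 × 0.76 = $764,636
Sagehill ISD: $764,636 × 0.0195 = $14,910.402
Pinecrest Township: $764,636 × 0.0014 = $1,070.4904
City of Eastcliff: $764,636 × 0.00431 = $3,295.58116
Levies subtotal = $19,276.47356
After credit = $19,276.47356 − $1,214 = $18,062.47356
Total = $18,062.47356 + $1,095 = $19,157.47356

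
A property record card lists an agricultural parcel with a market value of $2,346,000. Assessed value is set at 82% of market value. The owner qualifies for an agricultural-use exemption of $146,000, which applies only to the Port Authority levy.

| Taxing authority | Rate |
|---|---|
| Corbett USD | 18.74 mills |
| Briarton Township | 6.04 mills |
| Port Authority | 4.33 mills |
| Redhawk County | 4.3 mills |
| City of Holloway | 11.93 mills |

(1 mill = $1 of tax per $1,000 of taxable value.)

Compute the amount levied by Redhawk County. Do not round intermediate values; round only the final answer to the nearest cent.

Assessed value = $2,346,000 × 0.82 = $1,923,720
Redhawk County taxable value = $1,923,720 (exemption does not apply)
Redhawk County levy = $1,923,720 × 0.0043 = $8,271.996

$8,272.00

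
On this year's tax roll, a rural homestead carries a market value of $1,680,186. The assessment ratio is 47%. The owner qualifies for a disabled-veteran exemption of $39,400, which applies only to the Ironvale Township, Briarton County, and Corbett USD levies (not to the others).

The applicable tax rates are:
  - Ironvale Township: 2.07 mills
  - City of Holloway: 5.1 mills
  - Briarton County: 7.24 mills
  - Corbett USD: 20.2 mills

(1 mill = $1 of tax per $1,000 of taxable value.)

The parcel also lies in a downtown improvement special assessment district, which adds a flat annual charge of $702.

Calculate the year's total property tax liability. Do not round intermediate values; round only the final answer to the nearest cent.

Assessed value = $1,680,186 × 0.47 = $789,687.42
Ironvale Township: ($789,687.42 − $39,400) × 0.00207 = $750,287.42 × 0.00207 = $1,553.0949594
City of Holloway: $789,687.42 × 0.0051 = $4,027.405842
Briarton County: ($789,687.42 − $39,400) × 0.00724 = $750,287.42 × 0.00724 = $5,432.0809208
Corbett USD: ($789,687.42 − $39,400) × 0.0202 = $750,287.42 × 0.0202 = $15,155.805884
Levies subtotal = $26,168.3876062
Total = $26,168.3876062 + $702 = $26,870.3876062

$26,870.39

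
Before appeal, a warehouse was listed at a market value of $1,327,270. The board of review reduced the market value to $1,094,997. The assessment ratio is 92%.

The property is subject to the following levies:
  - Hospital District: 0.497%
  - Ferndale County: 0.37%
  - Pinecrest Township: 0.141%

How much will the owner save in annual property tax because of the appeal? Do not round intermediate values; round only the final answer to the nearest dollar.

Old assessed value = $1,327,270 × 0.92 = $1,221,088.4
New assessed value = $1,094,997 × 0.92 = $1,007,397.24
Combined rate = 0.00497 + 0.0037 + 0.00141 = 0.01008
Old tax = $1,221,088.4 × 0.01008 = $12,308.571072
New tax = $1,007,397.24 × 0.01008 = $10,154.5641792
Reduction = $12,308.571072 − $10,154.5641792 = $2,154.0068928

$2,154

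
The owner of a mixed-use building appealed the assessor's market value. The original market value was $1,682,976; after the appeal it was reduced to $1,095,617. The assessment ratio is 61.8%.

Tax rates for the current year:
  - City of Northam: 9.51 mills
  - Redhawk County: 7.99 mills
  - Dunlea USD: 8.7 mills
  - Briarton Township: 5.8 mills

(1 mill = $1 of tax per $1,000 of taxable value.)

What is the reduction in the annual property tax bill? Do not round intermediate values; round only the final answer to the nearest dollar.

Old assessed value = $1,682,976 × 0.618 = $1,040,079.168
New assessed value = $1,095,617 × 0.618 = $677,091.306
Combined rate = 0.00951 + 0.00799 + 0.0087 + 0.0058 = 0.032
Old tax = $1,040,079.168 × 0.032 = $33,282.533376
New tax = $677,091.306 × 0.032 = $21,666.921792
Reduction = $33,282.533376 − $21,666.921792 = $11,615.611584

$11,616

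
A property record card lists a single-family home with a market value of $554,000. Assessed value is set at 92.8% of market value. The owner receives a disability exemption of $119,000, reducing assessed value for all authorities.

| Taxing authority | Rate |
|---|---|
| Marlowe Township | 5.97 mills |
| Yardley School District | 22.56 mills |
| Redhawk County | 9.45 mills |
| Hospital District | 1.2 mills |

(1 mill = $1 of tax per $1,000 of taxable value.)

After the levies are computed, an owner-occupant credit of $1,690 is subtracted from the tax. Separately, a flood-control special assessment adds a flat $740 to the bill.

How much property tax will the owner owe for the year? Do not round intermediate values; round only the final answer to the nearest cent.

$14,530.49

Assessed value = $554,000 × 0.928 = $514,112
Taxable value = $514,112 − $119,000 = $395,112
Marlowe Township: $395,112 × 0.00597 = $2,358.81864
Yardley School District: $395,112 × 0.02256 = $8,913.72672
Redhawk County: $395,112 × 0.00945 = $3,733.8084
Hospital District: $395,112 × 0.0012 = $474.1344
Levies subtotal = $15,480.48816
After credit = $15,480.48816 − $1,690 = $13,790.48816
Total = $13,790.48816 + $740 = $14,530.48816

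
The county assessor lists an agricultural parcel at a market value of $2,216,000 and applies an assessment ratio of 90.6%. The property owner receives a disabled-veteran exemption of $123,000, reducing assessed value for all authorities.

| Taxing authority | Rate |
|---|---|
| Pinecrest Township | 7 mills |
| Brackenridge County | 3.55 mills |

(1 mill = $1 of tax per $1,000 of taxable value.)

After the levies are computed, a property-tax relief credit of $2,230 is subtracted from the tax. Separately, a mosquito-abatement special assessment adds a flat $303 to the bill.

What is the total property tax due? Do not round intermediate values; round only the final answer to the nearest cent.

Assessed value = $2,216,000 × 0.906 = $2,007,696
Taxable value = $2,007,696 − $123,000 = $1,884,696
Pinecrest Township: $1,884,696 × 0.007 = $13,192.872
Brackenridge County: $1,884,696 × 0.00355 = $6,690.6708
Levies subtotal = $19,883.5428
After credit = $19,883.5428 − $2,230 = $17,653.5428
Total = $17,653.5428 + $303 = $17,956.5428

$17,956.54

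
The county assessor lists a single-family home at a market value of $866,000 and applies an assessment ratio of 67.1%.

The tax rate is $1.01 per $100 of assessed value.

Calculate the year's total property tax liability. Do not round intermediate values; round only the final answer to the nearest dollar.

$5,869

Assessed value = $866,000 × 0.671 = $581,086
Tax = $581,086 × 0.0101 = $5,868.9686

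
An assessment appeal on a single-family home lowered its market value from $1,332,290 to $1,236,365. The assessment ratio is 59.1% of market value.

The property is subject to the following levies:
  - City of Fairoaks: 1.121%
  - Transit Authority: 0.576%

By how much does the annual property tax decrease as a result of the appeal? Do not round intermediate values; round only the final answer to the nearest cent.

$962.06

Old assessed value = $1,332,290 × 0.591 = $787,383.39
New assessed value = $1,236,365 × 0.591 = $730,691.715
Combined rate = 0.01121 + 0.00576 = 0.01697
Old tax = $787,383.39 × 0.01697 = $13,361.8961283
New tax = $730,691.715 × 0.01697 = $12,399.83840355
Reduction = $13,361.8961283 − $12,399.83840355 = $962.05772475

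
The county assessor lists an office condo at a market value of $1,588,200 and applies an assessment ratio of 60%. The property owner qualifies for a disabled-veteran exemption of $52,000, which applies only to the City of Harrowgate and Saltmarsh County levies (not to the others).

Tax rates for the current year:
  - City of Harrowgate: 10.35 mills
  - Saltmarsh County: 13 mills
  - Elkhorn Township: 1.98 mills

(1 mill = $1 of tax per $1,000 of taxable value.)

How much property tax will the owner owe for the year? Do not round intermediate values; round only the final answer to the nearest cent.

$22,923.26

Assessed value = $1,588,200 × 0.6 = $952,920
City of Harrowgate: ($952,920 − $52,000) × 0.01035 = $900,920 × 0.01035 = $9,324.522
Saltmarsh County: ($952,920 − $52,000) × 0.013 = $900,920 × 0.013 = $11,711.96
Elkhorn Township: $952,920 × 0.00198 = $1,886.7816
Total = $22,923.2636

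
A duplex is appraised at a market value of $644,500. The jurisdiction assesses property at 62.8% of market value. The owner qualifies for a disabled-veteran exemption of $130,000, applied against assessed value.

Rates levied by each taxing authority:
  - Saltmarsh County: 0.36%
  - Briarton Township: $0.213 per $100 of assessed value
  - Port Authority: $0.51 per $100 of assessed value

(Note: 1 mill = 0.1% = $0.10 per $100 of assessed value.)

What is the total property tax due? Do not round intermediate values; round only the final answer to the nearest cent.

Assessed value = $644,500 × 0.628 = $404,746
Taxable value = $404,746 − $130,000 = $274,746
Saltmarsh County: $274,746 × 0.0036 = $989.0856
Briarton Township: $274,746 × 0.00213 = $585.20898
Port Authority: $274,746 × 0.0051 = $1,401.2046
Total = $2,975.49918

$2,975.50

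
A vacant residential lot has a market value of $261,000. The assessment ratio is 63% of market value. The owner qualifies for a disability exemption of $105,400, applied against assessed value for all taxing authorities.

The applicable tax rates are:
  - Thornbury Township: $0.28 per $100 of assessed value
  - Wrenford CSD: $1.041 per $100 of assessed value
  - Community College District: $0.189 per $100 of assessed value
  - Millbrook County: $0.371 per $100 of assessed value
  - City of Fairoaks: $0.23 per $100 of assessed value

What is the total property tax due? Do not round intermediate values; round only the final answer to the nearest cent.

Assessed value = $261,000 × 0.63 = $164,430
Taxable value = $164,430 − $105,400 = $59,030
Thornbury Township: $59,030 × 0.0028 = $165.284
Wrenford CSD: $59,030 × 0.01041 = $614.5023
Community College District: $59,030 × 0.00189 = $111.5667
Millbrook County: $59,030 × 0.00371 = $219.0013
City of Fairoaks: $59,030 × 0.0023 = $135.769
Total = $165.284 + $614.5023 + $111.5667 + $219.0013 + $135.769 = $1,246.1233

$1,246.12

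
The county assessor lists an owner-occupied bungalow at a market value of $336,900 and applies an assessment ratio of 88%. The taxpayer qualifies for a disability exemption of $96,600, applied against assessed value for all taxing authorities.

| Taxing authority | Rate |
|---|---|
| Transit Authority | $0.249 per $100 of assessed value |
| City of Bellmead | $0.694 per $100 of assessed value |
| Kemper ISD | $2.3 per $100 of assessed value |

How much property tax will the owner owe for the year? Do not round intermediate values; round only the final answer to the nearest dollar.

$6,482

Assessed value = $336,900 × 0.88 = $296,472
Taxable value = $296,472 − $96,600 = $199,872
Transit Authority: $199,872 × 0.00249 = $497.68128
City of Bellmead: $199,872 × 0.00694 = $1,387.11168
Kemper ISD: $199,872 × 0.023 = $4,597.056
Total = $497.68128 + $1,387.11168 + $4,597.056 = $6,481.84896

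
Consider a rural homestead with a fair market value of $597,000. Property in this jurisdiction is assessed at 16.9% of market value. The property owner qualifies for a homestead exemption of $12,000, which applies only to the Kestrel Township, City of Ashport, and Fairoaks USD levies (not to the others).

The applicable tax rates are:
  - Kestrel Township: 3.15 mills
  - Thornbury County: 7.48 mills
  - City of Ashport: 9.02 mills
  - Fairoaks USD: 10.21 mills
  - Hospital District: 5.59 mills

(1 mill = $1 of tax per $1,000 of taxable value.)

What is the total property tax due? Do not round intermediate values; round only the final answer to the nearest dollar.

Assessed value = $597,000 × 0.169 = $100,893
Kestrel Township: ($100,893 − $12,000) × 0.00315 = $88,893 × 0.00315 = $280.01295
Thornbury County: $100,893 × 0.00748 = $754.67964
City of Ashport: ($100,893 − $12,000) × 0.00902 = $88,893 × 0.00902 = $801.81486
Fairoaks USD: ($100,893 − $12,000) × 0.01021 = $88,893 × 0.01021 = $907.59753
Hospital District: $100,893 × 0.00559 = $563.99187
Total = $3,308.09685

$3,308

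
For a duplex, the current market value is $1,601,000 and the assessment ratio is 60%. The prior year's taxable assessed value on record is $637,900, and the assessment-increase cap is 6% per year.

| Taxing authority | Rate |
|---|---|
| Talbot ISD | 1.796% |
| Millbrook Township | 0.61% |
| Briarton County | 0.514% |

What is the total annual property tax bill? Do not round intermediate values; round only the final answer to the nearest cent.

Uncapped assessed value = $1,601,000 × 0.6 = $960,600
Cap limit = $637,900 × 1.06 = $676,174
Taxable assessed value = min($960,600, $676,174) = $676,174 (cap binds)
Talbot ISD: $676,174 × 0.01796 = $12,144.08504
Millbrook Township: $676,174 × 0.0061 = $4,124.6614
Briarton County: $676,174 × 0.00514 = $3,475.53436
Total = $19,744.2808

$19,744.28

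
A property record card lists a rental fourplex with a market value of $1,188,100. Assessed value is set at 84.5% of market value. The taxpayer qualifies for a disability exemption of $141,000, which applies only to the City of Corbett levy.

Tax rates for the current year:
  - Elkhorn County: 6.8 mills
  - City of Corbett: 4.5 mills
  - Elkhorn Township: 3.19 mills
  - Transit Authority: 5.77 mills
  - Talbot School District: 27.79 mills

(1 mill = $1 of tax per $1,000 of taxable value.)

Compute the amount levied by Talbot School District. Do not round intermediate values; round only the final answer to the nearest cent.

Assessed value = $1,188,100 × 0.845 = $1,003,944.5
Talbot School District taxable value = $1,003,944.5 (exemption does not apply)
Talbot School District levy = $1,003,944.5 × 0.02779 = $27,899.617655

$27,899.62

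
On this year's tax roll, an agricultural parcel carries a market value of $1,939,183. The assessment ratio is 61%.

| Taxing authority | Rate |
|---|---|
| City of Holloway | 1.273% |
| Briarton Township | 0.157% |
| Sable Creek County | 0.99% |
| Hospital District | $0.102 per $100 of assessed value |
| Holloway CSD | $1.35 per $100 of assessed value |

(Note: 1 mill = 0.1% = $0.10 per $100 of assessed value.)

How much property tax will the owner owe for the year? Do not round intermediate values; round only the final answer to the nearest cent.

$45,801.95

Assessed value = $1,939,183 × 0.61 = $1,182,901.63
City of Holloway: $1,182,901.63 × 0.01273 = $15,058.3377499
Briarton Township: $1,182,901.63 × 0.00157 = $1,857.1555591
Sable Creek County: $1,182,901.63 × 0.0099 = $11,710.726137
Hospital District: $1,182,901.63 × 0.00102 = $1,206.5596626
Holloway CSD: $1,182,901.63 × 0.0135 = $15,969.172005
Total = $45,801.9511136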